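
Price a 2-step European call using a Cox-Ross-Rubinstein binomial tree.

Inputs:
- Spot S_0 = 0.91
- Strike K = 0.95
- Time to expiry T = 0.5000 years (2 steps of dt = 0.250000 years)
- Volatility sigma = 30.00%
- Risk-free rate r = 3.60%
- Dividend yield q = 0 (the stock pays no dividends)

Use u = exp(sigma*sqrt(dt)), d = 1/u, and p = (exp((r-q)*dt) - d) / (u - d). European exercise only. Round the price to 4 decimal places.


dt = T/N = 0.250000
u = exp(sigma*sqrt(dt)) = 1.161834; d = 1/u = 0.860708
p = (exp((r-q)*dt) - d) / (u - d) = 0.492593
Discount per step: exp(-r*dt) = 0.991040
Stock lattice S(k, i) with i counting down-moves:
  k=0: S(0,0) = 0.9100
  k=1: S(1,0) = 1.0573; S(1,1) = 0.7832
  k=2: S(2,0) = 1.2284; S(2,1) = 0.9100; S(2,2) = 0.6741
Terminal payoffs V(N, i) = max(S_T - K, 0):
  V(2,0) = 0.278372; V(2,1) = 0.000000; V(2,2) = 0.000000
Backward induction: V(k, i) = exp(-r*dt) * [p * V(k+1, i) + (1-p) * V(k+1, i+1)].
  V(1,0) = exp(-r*dt) * [p*0.278372 + (1-p)*0.000000] = 0.135895
  V(1,1) = exp(-r*dt) * [p*0.000000 + (1-p)*0.000000] = 0.000000
  V(0,0) = exp(-r*dt) * [p*0.135895 + (1-p)*0.000000] = 0.066341

Answer: Price = V(0,0) = 0.0663


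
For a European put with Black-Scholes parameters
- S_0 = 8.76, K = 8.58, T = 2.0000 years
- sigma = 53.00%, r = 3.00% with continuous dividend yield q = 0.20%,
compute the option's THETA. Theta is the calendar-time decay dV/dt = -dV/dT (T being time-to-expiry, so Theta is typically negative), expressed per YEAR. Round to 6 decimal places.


d1 = 0.4771796595; d2 = -0.2723535286
phi(d1) = 0.3560127455; exp(-qT) = 0.9960079893; exp(-rT) = 0.9417645336
Theta = -S*exp(-qT)*phi(d1)*sigma/(2*sqrt(T)) + r*K*exp(-rT)*N(-d2) - q*S*exp(-qT)*N(-d1)
N(-d1) = 0.3166170970; N(-d2) = 0.6073248993; sqrt(T) = 1.4142135624
Term 1 = -8.7600 * 0.9960079893 * 0.3560127455 * 0.5300 / (2 * 1.4142135624) = -0.5820540971
Term 2 = 0.0300 * 8.5800 * 0.9417645336 * 0.6073248993 = 0.1472217448
Term 3 = -0.0020 * 8.7600 * 0.9960079893 * 0.3166170970 = -0.0055249873
Theta = -0.5820540971 + (0.1472217448) + (-0.0055249873) = -0.440357

Answer: Theta = -0.440357


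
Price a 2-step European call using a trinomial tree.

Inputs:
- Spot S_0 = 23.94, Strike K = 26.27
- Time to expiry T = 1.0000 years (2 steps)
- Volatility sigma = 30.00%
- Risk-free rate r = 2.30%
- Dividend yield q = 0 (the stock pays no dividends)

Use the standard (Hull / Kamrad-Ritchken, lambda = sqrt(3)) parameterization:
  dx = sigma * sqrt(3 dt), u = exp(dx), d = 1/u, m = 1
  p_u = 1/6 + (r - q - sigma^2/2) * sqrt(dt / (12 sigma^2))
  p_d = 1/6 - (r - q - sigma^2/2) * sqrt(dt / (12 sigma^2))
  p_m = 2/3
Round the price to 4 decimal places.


dt = T/N = 0.500000; dx = sigma*sqrt(3*dt) = 0.367423
u = exp(dx) = 1.444009; d = 1/u = 0.692516
p_u = 0.151698, p_m = 0.666667, p_d = 0.181636
Discount per step: exp(-r*dt) = 0.988566
Stock lattice S(k, j) with j the centered position index:
  k=0: S(0,+0) = 23.9400
  k=1: S(1,-1) = 16.5788; S(1,+0) = 23.9400; S(1,+1) = 34.5696
  k=2: S(2,-2) = 11.4811; S(2,-1) = 16.5788; S(2,+0) = 23.9400; S(2,+1) = 34.5696; S(2,+2) = 49.9188
Terminal payoffs V(N, j) = max(S_T - K, 0):
  V(2,-2) = 0.000000; V(2,-1) = 0.000000; V(2,+0) = 0.000000; V(2,+1) = 8.299582; V(2,+2) = 23.648797
Backward induction: V(k, j) = exp(-r*dt) * [p_u * V(k+1, j+1) + p_m * V(k+1, j) + p_d * V(k+1, j-1)]
  V(1,-1) = exp(-r*dt) * [p_u*0.000000 + p_m*0.000000 + p_d*0.000000] = 0.000000
  V(1,+0) = exp(-r*dt) * [p_u*8.299582 + p_m*0.000000 + p_d*0.000000] = 1.244630
  V(1,+1) = exp(-r*dt) * [p_u*23.648797 + p_m*8.299582 + p_d*0.000000] = 9.016234
  V(0,+0) = exp(-r*dt) * [p_u*9.016234 + p_m*1.244630 + p_d*0.000000] = 2.172368

Answer: Price = V(0,0) = 2.1724


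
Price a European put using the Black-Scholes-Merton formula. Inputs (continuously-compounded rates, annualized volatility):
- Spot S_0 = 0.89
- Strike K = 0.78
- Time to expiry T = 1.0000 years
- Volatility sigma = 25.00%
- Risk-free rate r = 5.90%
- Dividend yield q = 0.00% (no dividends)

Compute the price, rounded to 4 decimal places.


Answer: Price = 0.0258

Derivation:
d1 = (ln(S/K) + (r - q + 0.5*sigma^2) * T) / (sigma * sqrt(T)) = 0.88871017
d2 = d1 - sigma * sqrt(T) = 0.63871017
exp(-rT) = 0.94270677; exp(-qT) = 1.00000000
P = K * exp(-rT) * N(-d2) - S_0 * exp(-qT) * N(-d1)
N(-d1) = 0.18707943; N(-d2) = 0.26150575
P = 0.7800 * 0.94270677 * 0.26150575 - 0.8900 * 1.00000000 * 0.18707943 = 0.0258


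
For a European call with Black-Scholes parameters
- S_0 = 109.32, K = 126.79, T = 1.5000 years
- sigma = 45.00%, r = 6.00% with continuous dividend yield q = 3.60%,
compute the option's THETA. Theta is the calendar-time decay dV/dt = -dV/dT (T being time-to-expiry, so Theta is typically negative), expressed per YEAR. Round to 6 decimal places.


d1 = 0.0718919552; d2 = -0.4792432370
phi(d1) = 0.3979126541; exp(-qT) = 0.9474321065; exp(-rT) = 0.9139311853
Theta = -S*exp(-qT)*phi(d1)*sigma/(2*sqrt(T)) - r*K*exp(-rT)*N(d2) + q*S*exp(-qT)*N(d1)
N(d1) = 0.5286560538; N(d2) = 0.3158827992; sqrt(T) = 1.2247448714
Term 1 = -109.3200 * 0.9474321065 * 0.3979126541 * 0.4500 / (2 * 1.2247448714) = -7.5713332165
Term 2 = -0.0600 * 126.7900 * 0.9139311853 * 0.3158827992 = -2.1962194163
Term 3 = 0.0360 * 109.3200 * 0.9474321065 * 0.5286560538 = 1.9711670531
Theta = -7.5713332165 + (-2.1962194163) + (1.9711670531) = -7.796386

Answer: Theta = -7.796386


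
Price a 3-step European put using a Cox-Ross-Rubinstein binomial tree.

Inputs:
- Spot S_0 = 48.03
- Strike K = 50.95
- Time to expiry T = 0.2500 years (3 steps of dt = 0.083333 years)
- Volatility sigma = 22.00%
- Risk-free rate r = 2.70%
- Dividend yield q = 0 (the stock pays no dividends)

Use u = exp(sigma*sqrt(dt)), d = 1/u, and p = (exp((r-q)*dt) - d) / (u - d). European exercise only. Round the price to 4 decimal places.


dt = T/N = 0.083333
u = exp(sigma*sqrt(dt)) = 1.065569; d = 1/u = 0.938466
p = (exp((r-q)*dt) - d) / (u - d) = 0.501850
Discount per step: exp(-r*dt) = 0.997753
Stock lattice S(k, i) with i counting down-moves:
  k=0: S(0,0) = 48.0300
  k=1: S(1,0) = 51.1793; S(1,1) = 45.0745
  k=2: S(2,0) = 54.5350; S(2,1) = 48.0300; S(2,2) = 42.3009
  k=3: S(3,0) = 58.1108; S(3,1) = 51.1793; S(3,2) = 45.0745; S(3,3) = 39.6980
Terminal payoffs V(N, i) = max(K - S_T, 0):
  V(3,0) = 0.000000; V(3,1) = 0.000000; V(3,2) = 5.875473; V(3,3) = 11.252023
Backward induction: V(k, i) = exp(-r*dt) * [p * V(k+1, i) + (1-p) * V(k+1, i+1)].
  V(2,0) = exp(-r*dt) * [p*0.000000 + (1-p)*0.000000] = 0.000000
  V(2,1) = exp(-r*dt) * [p*0.000000 + (1-p)*5.875473] = 2.920286
  V(2,2) = exp(-r*dt) * [p*5.875473 + (1-p)*11.252023] = 8.534575
  V(1,0) = exp(-r*dt) * [p*0.000000 + (1-p)*2.920286] = 1.451470
  V(1,1) = exp(-r*dt) * [p*2.920286 + (1-p)*8.534575] = 5.704193
  V(0,0) = exp(-r*dt) * [p*1.451470 + (1-p)*5.704193] = 3.561939

Answer: Price = V(0,0) = 3.5619


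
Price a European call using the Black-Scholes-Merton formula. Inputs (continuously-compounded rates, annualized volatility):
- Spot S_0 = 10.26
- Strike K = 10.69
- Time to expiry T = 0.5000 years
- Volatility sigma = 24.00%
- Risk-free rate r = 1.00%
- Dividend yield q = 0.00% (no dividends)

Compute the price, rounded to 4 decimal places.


d1 = (ln(S/K) + (r - q + 0.5*sigma^2) * T) / (sigma * sqrt(T)) = -0.12760853
d2 = d1 - sigma * sqrt(T) = -0.29731416
exp(-rT) = 0.99501248; exp(-qT) = 1.00000000
C = S_0 * exp(-qT) * N(d1) - K * exp(-rT) * N(d2)
N(d1) = 0.44922939; N(d2) = 0.38311334
C = 10.2600 * 1.00000000 * 0.44922939 - 10.6900 * 0.99501248 * 0.38311334 = 0.5340

Answer: Price = 0.5340


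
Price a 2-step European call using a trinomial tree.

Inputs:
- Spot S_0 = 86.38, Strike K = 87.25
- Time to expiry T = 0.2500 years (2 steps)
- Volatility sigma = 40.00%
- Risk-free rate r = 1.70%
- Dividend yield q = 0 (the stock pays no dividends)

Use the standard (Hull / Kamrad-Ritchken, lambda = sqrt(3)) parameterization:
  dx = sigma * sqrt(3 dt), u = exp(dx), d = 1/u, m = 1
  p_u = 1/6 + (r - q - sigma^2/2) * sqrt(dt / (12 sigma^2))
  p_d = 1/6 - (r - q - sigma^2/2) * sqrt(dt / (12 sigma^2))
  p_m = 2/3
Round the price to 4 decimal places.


dt = T/N = 0.125000; dx = sigma*sqrt(3*dt) = 0.244949
u = exp(dx) = 1.277556; d = 1/u = 0.782744
p_u = 0.150592, p_m = 0.666667, p_d = 0.182741
Discount per step: exp(-r*dt) = 0.997877
Stock lattice S(k, j) with j the centered position index:
  k=0: S(0,+0) = 86.3800
  k=1: S(1,-1) = 67.6135; S(1,+0) = 86.3800; S(1,+1) = 110.3553
  k=2: S(2,-2) = 52.9241; S(2,-1) = 67.6135; S(2,+0) = 86.3800; S(2,+1) = 110.3553; S(2,+2) = 140.9851
Terminal payoffs V(N, j) = max(S_T - K, 0):
  V(2,-2) = 0.000000; V(2,-1) = 0.000000; V(2,+0) = 0.000000; V(2,+1) = 23.105298; V(2,+2) = 53.735087
Backward induction: V(k, j) = exp(-r*dt) * [p_u * V(k+1, j+1) + p_m * V(k+1, j) + p_d * V(k+1, j-1)]
  V(1,-1) = exp(-r*dt) * [p_u*0.000000 + p_m*0.000000 + p_d*0.000000] = 0.000000
  V(1,+0) = exp(-r*dt) * [p_u*23.105298 + p_m*0.000000 + p_d*0.000000] = 3.472084
  V(1,+1) = exp(-r*dt) * [p_u*53.735087 + p_m*23.105298 + p_d*0.000000] = 23.445725
  V(0,+0) = exp(-r*dt) * [p_u*23.445725 + p_m*3.472084 + p_d*0.000000] = 5.833051

Answer: Price = V(0,0) = 5.8331


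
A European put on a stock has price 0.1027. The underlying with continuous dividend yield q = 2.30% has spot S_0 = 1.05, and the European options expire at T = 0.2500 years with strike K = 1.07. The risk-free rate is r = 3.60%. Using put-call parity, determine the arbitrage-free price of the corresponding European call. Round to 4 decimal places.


Answer: Call price = 0.0863

Derivation:
Put-call parity: C - P = S_0 * exp(-qT) - K * exp(-rT).
S_0 * exp(-qT) = 1.0500 * 0.99426650 = 1.04397982
K * exp(-rT) = 1.0700 * 0.99104038 = 1.06041321
C = P + S*exp(-qT) - K*exp(-rT)
C = 0.1027 + 1.04397982 - 1.06041321 = 0.0863


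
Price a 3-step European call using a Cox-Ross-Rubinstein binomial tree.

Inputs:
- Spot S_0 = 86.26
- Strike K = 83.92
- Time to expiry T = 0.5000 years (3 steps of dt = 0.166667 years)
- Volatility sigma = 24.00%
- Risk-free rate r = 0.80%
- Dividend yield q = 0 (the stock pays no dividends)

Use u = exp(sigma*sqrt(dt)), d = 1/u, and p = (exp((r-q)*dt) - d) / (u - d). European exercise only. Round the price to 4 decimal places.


Answer: Price = V(0,0) = 7.5929

Derivation:
dt = T/N = 0.166667
u = exp(sigma*sqrt(dt)) = 1.102940; d = 1/u = 0.906667
p = (exp((r-q)*dt) - d) / (u - d) = 0.482322
Discount per step: exp(-r*dt) = 0.998668
Stock lattice S(k, i) with i counting down-moves:
  k=0: S(0,0) = 86.2600
  k=1: S(1,0) = 95.1396; S(1,1) = 78.2091
  k=2: S(2,0) = 104.9333; S(2,1) = 86.2600; S(2,2) = 70.9097
  k=3: S(3,0) = 115.7352; S(3,1) = 95.1396; S(3,2) = 78.2091; S(3,3) = 64.2915
Terminal payoffs V(N, i) = max(S_T - K, 0):
  V(3,0) = 31.815193; V(3,1) = 11.219628; V(3,2) = 0.000000; V(3,3) = 0.000000
Backward induction: V(k, i) = exp(-r*dt) * [p * V(k+1, i) + (1-p) * V(k+1, i+1)].
  V(2,0) = exp(-r*dt) * [p*31.815193 + (1-p)*11.219628] = 21.125146
  V(2,1) = exp(-r*dt) * [p*11.219628 + (1-p)*0.000000] = 5.404268
  V(2,2) = exp(-r*dt) * [p*0.000000 + (1-p)*0.000000] = 0.000000
  V(1,0) = exp(-r*dt) * [p*21.125146 + (1-p)*5.404268] = 12.969497
  V(1,1) = exp(-r*dt) * [p*5.404268 + (1-p)*0.000000] = 2.603127
  V(0,0) = exp(-r*dt) * [p*12.969497 + (1-p)*2.603127] = 7.592929


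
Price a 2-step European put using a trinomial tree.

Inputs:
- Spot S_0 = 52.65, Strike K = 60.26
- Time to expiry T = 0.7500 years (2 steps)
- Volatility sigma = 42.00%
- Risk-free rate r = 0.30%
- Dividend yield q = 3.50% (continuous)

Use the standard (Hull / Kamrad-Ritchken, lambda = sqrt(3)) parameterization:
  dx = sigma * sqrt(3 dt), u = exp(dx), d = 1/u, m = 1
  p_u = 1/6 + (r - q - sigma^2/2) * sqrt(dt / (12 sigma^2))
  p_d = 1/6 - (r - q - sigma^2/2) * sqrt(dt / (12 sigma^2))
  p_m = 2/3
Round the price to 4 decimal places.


dt = T/N = 0.375000; dx = sigma*sqrt(3*dt) = 0.445477
u = exp(dx) = 1.561235; d = 1/u = 0.640519
p_u = 0.116075, p_m = 0.666667, p_d = 0.217258
Discount per step: exp(-r*dt) = 0.998876
Stock lattice S(k, j) with j the centered position index:
  k=0: S(0,+0) = 52.6500
  k=1: S(1,-1) = 33.7233; S(1,+0) = 52.6500; S(1,+1) = 82.1990
  k=2: S(2,-2) = 21.6004; S(2,-1) = 33.7233; S(2,+0) = 52.6500; S(2,+1) = 82.1990; S(2,+2) = 128.3320
Terminal payoffs V(N, j) = max(K - S_T, 0):
  V(2,-2) = 38.659603; V(2,-1) = 26.536701; V(2,+0) = 7.610000; V(2,+1) = 0.000000; V(2,+2) = 0.000000
Backward induction: V(k, j) = exp(-r*dt) * [p_u * V(k+1, j+1) + p_m * V(k+1, j) + p_d * V(k+1, j-1)]
  V(1,-1) = exp(-r*dt) * [p_u*7.610000 + p_m*26.536701 + p_d*38.659603] = 26.943262
  V(1,+0) = exp(-r*dt) * [p_u*0.000000 + p_m*7.610000 + p_d*26.536701] = 10.826470
  V(1,+1) = exp(-r*dt) * [p_u*0.000000 + p_m*0.000000 + p_d*7.610000] = 1.651478
  V(0,+0) = exp(-r*dt) * [p_u*1.651478 + p_m*10.826470 + p_d*26.943262] = 13.248081

Answer: Price = V(0,0) = 13.2481


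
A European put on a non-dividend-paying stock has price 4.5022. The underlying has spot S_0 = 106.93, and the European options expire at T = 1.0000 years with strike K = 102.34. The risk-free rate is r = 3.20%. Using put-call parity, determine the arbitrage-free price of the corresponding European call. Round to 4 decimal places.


Put-call parity: C - P = S_0 * exp(-qT) - K * exp(-rT).
S_0 * exp(-qT) = 106.9300 * 1.00000000 = 106.93000000
K * exp(-rT) = 102.3400 * 0.96850658 = 99.11696361
C = P + S*exp(-qT) - K*exp(-rT)
C = 4.5022 + 106.93000000 - 99.11696361 = 12.3152

Answer: Call price = 12.3152


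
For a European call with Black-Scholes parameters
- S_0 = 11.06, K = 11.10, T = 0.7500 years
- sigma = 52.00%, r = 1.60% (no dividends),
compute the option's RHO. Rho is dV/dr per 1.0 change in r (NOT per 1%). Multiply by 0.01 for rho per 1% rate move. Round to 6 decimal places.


d1 = 0.2437970049; d2 = -0.2065362051
phi(d1) = 0.3872607567; exp(-qT) = 1.0000000000; exp(-rT) = 0.9880717129
N(d2) = 0.4181860434
Rho = K*T*exp(-rT)*N(d2) = 11.1000 * 0.7500 * 0.9880717129 * 0.4181860434 = 3.439872

Answer: Rho = 3.439872


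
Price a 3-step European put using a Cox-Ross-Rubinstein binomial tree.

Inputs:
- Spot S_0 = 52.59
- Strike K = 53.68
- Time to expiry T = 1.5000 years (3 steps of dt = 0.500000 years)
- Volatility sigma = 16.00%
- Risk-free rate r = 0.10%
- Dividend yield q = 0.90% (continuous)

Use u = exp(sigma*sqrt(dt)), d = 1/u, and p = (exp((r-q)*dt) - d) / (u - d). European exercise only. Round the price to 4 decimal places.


Answer: Price = V(0,0) = 5.3572

Derivation:
dt = T/N = 0.500000
u = exp(sigma*sqrt(dt)) = 1.119785; d = 1/u = 0.893028
p = (exp((r-q)*dt) - d) / (u - d) = 0.454141
Discount per step: exp(-r*dt) = 0.999500
Stock lattice S(k, i) with i counting down-moves:
  k=0: S(0,0) = 52.5900
  k=1: S(1,0) = 58.8895; S(1,1) = 46.9644
  k=2: S(2,0) = 65.9436; S(2,1) = 52.5900; S(2,2) = 41.9405
  k=3: S(3,0) = 73.8427; S(3,1) = 58.8895; S(3,2) = 46.9644; S(3,3) = 37.4540
Terminal payoffs V(N, i) = max(K - S_T, 0):
  V(3,0) = 0.000000; V(3,1) = 0.000000; V(3,2) = 6.715645; V(3,3) = 16.225954
Backward induction: V(k, i) = exp(-r*dt) * [p * V(k+1, i) + (1-p) * V(k+1, i+1)].
  V(2,0) = exp(-r*dt) * [p*0.000000 + (1-p)*0.000000] = 0.000000
  V(2,1) = exp(-r*dt) * [p*0.000000 + (1-p)*6.715645] = 3.663962
  V(2,2) = exp(-r*dt) * [p*6.715645 + (1-p)*16.225954] = 11.900980
  V(1,0) = exp(-r*dt) * [p*0.000000 + (1-p)*3.663962] = 1.999007
  V(1,1) = exp(-r*dt) * [p*3.663962 + (1-p)*11.900980] = 8.156133
  V(0,0) = exp(-r*dt) * [p*1.999007 + (1-p)*8.156133] = 5.357250


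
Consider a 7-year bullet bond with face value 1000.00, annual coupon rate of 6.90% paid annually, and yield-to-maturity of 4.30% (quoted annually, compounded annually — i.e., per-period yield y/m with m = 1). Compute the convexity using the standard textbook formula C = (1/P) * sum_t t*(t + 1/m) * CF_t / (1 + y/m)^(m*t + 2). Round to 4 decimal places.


Answer: Convexity = 40.5501

Derivation:
Coupon per period c = face * coupon_rate / m = 69.000000
Periods per year m = 1; per-period yield y/m = 0.043000
Number of cashflows N = 7
Cashflows (t years, CF_t, discount factor 1/(1+y/m)^(m*t), PV):
  t = 1.0000: CF_t = 69.000000, DF = 0.958773, PV = 66.155321
  t = 2.0000: CF_t = 69.000000, DF = 0.919245, PV = 63.427921
  t = 3.0000: CF_t = 69.000000, DF = 0.881347, PV = 60.812963
  t = 4.0000: CF_t = 69.000000, DF = 0.845012, PV = 58.305813
  t = 5.0000: CF_t = 69.000000, DF = 0.810174, PV = 55.902026
  t = 6.0000: CF_t = 69.000000, DF = 0.776773, PV = 53.597340
  t = 7.0000: CF_t = 1069.000000, DF = 0.744749, PV = 796.136520
Price P = sum_t PV_t = 1154.337905
Convexity numerator sum_t t*(t + 1/m) * CF_t / (1+y/m)^(m*t + 2):
  t = 1.0000: term = 121.625926
  t = 2.0000: term = 349.834879
  t = 3.0000: term = 670.824313
  t = 4.0000: term = 1071.946809
  t = 5.0000: term = 1541.630119
  t = 6.0000: term = 2069.302173
  t = 7.0000: term = 40983.302949
Convexity = (1/P) * sum = 46808.467168 / 1154.337905 = 40.550056


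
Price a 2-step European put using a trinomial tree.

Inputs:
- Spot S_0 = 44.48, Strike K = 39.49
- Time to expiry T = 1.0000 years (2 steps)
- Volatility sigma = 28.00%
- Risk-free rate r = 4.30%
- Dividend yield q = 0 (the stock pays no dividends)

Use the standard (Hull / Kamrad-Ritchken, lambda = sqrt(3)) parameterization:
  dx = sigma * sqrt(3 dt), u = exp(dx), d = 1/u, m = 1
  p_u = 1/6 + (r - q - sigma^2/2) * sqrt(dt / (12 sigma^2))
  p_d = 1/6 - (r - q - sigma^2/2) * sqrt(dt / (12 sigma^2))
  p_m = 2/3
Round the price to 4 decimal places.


dt = T/N = 0.500000; dx = sigma*sqrt(3*dt) = 0.342929
u = exp(dx) = 1.409068; d = 1/u = 0.709689
p_u = 0.169437, p_m = 0.666667, p_d = 0.163896
Discount per step: exp(-r*dt) = 0.978729
Stock lattice S(k, j) with j the centered position index:
  k=0: S(0,+0) = 44.4800
  k=1: S(1,-1) = 31.5670; S(1,+0) = 44.4800; S(1,+1) = 62.6753
  k=2: S(2,-2) = 22.4027; S(2,-1) = 31.5670; S(2,+0) = 44.4800; S(2,+1) = 62.6753; S(2,+2) = 88.3138
Terminal payoffs V(N, j) = max(K - S_T, 0):
  V(2,-2) = 17.087277; V(2,-1) = 7.923037; V(2,+0) = 0.000000; V(2,+1) = 0.000000; V(2,+2) = 0.000000
Backward induction: V(k, j) = exp(-r*dt) * [p_u * V(k+1, j+1) + p_m * V(k+1, j) + p_d * V(k+1, j-1)]
  V(1,-1) = exp(-r*dt) * [p_u*0.000000 + p_m*7.923037 + p_d*17.087277] = 7.910648
  V(1,+0) = exp(-r*dt) * [p_u*0.000000 + p_m*0.000000 + p_d*7.923037] = 1.270936
  V(1,+1) = exp(-r*dt) * [p_u*0.000000 + p_m*0.000000 + p_d*0.000000] = 0.000000
  V(0,+0) = exp(-r*dt) * [p_u*0.000000 + p_m*1.270936 + p_d*7.910648] = 2.098218

Answer: Price = V(0,0) = 2.0982


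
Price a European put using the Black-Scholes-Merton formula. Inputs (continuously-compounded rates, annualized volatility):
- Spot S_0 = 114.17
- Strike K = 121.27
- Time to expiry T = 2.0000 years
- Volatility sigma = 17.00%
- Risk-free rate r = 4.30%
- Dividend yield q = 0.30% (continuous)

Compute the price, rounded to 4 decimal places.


Answer: Price = 9.6835

Derivation:
d1 = (ln(S/K) + (r - q + 0.5*sigma^2) * T) / (sigma * sqrt(T)) = 0.20202083
d2 = d1 - sigma * sqrt(T) = -0.03839548
exp(-rT) = 0.91759423; exp(-qT) = 0.99401796
P = K * exp(-rT) * N(-d2) - S_0 * exp(-qT) * N(-d1)
N(-d1) = 0.41995022; N(-d2) = 0.51531382
P = 121.2700 * 0.91759423 * 0.51531382 - 114.1700 * 0.99401796 * 0.41995022 = 9.6835


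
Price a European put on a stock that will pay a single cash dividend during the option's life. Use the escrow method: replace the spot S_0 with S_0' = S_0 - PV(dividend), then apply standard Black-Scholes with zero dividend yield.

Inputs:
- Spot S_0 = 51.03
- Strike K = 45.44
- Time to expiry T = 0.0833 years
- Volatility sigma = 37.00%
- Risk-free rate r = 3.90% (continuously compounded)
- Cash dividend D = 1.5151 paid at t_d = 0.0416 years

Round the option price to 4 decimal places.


Answer: Price = 0.5707

Derivation:
PV(D) = D * exp(-r * t_d) = 1.5151 * 0.99837892 = 1.51264389
S_0' = S_0 - PV(D) = 51.0300 - 1.51264389 = 49.51735611
d1 = (ln(S_0'/K) + (r + sigma^2/2)*T) / (sigma*sqrt(T)) = 0.88849552
d2 = d1 - sigma*sqrt(T) = 0.78170709
exp(-rT) = 0.99675657
N(-d1) = 0.18713713; N(-d2) = 0.21719337
P = K * exp(-rT) * N(-d2) - S_0' * N(-d1) = 45.4400 * 0.99675657 * 0.21719337 - 49.51735611 * 0.18713713 = 0.5707


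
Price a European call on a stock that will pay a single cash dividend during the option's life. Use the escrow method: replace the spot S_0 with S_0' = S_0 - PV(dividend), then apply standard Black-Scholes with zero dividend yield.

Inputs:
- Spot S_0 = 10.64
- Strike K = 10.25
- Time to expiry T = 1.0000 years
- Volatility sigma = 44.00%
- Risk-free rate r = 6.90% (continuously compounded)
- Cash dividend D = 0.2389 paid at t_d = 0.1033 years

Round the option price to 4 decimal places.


PV(D) = D * exp(-r * t_d) = 0.2389 * 0.99289764 = 0.23720325
S_0' = S_0 - PV(D) = 10.6400 - 0.23720325 = 10.40279675
d1 = (ln(S_0'/K) + (r + sigma^2/2)*T) / (sigma*sqrt(T)) = 0.41044769
d2 = d1 - sigma*sqrt(T) = -0.02955231
exp(-rT) = 0.93332668
N(d1) = 0.65926122; N(d2) = 0.48821205
C = S_0' * N(d1) - K * exp(-rT) * N(d2) = 10.40279675 * 0.65926122 - 10.2500 * 0.93332668 * 0.48821205 = 2.1876

Answer: Price = 2.1876


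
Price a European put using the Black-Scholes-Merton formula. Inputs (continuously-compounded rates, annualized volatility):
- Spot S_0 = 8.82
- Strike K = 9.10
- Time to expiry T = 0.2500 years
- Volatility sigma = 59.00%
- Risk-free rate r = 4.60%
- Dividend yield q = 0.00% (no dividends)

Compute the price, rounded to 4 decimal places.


d1 = (ln(S/K) + (r - q + 0.5*sigma^2) * T) / (sigma * sqrt(T)) = 0.08054223
d2 = d1 - sigma * sqrt(T) = -0.21445777
exp(-rT) = 0.98856587; exp(-qT) = 1.00000000
P = K * exp(-rT) * N(-d2) - S_0 * exp(-qT) * N(-d1)
N(-d1) = 0.46790301; N(-d2) = 0.58490495
P = 9.1000 * 0.98856587 * 0.58490495 - 8.8200 * 1.00000000 * 0.46790301 = 1.1349

Answer: Price = 1.1349


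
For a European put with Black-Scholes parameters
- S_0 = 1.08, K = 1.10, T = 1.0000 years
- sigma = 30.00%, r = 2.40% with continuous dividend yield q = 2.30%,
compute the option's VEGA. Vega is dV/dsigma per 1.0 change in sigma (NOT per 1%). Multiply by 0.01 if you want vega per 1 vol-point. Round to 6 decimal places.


d1 = 0.0921695378; d2 = -0.2078304622
phi(d1) = 0.3972513223; exp(-qT) = 0.9772624838; exp(-rT) = 0.9762857098
Vega = S * exp(-qT) * phi(d1) * sqrt(T) = 1.0800 * 0.9772624838 * 0.3972513223 * 1.0000000000 = 0.419276

Answer: Vega = 0.419276


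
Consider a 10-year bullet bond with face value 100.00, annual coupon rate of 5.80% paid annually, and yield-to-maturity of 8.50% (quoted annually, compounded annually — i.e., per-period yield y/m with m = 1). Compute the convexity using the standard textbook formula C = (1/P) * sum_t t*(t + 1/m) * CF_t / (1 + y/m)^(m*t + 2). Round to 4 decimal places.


Coupon per period c = face * coupon_rate / m = 5.800000
Periods per year m = 1; per-period yield y/m = 0.085000
Number of cashflows N = 10
Cashflows (t years, CF_t, discount factor 1/(1+y/m)^(m*t), PV):
  t = 1.0000: CF_t = 5.800000, DF = 0.921659, PV = 5.345622
  t = 2.0000: CF_t = 5.800000, DF = 0.849455, PV = 4.926841
  t = 3.0000: CF_t = 5.800000, DF = 0.782908, PV = 4.540867
  t = 4.0000: CF_t = 5.800000, DF = 0.721574, PV = 4.185131
  t = 5.0000: CF_t = 5.800000, DF = 0.665045, PV = 3.857263
  t = 6.0000: CF_t = 5.800000, DF = 0.612945, PV = 3.555082
  t = 7.0000: CF_t = 5.800000, DF = 0.564926, PV = 3.276573
  t = 8.0000: CF_t = 5.800000, DF = 0.520669, PV = 3.019883
  t = 9.0000: CF_t = 5.800000, DF = 0.479880, PV = 2.783302
  t = 10.0000: CF_t = 105.800000, DF = 0.442285, PV = 46.793797
Price P = sum_t PV_t = 82.284360
Convexity numerator sum_t t*(t + 1/m) * CF_t / (1+y/m)^(m*t + 2):
  t = 1.0000: term = 9.081734
  t = 2.0000: term = 25.110785
  t = 3.0000: term = 46.287161
  t = 4.0000: term = 71.101631
  t = 5.0000: term = 98.297185
  t = 6.0000: term = 126.835077
  t = 7.0000: term = 155.864919
  t = 8.0000: term = 184.698389
  t = 9.0000: term = 212.786163
  t = 10.0000: term = 4372.416199
Convexity = (1/P) * sum = 5302.479243 / 82.284360 = 64.440912

Answer: Convexity = 64.4409


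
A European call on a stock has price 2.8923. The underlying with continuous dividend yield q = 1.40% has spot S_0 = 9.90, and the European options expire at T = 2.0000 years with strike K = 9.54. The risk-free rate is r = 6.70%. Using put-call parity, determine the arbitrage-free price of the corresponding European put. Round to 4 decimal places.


Put-call parity: C - P = S_0 * exp(-qT) - K * exp(-rT).
S_0 * exp(-qT) = 9.9000 * 0.97238837 = 9.62664483
K * exp(-rT) = 9.5400 * 0.87459006 = 8.34358922
P = C - S*exp(-qT) + K*exp(-rT)
P = 2.8923 - 9.62664483 + 8.34358922 = 1.6092

Answer: Put price = 1.6092


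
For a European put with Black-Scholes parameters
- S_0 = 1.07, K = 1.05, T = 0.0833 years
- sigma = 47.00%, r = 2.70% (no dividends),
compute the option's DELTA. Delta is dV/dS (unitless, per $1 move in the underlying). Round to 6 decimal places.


d1 = 0.2235018811; d2 = 0.0878517060
phi(d1) = 0.3891014865; exp(-qT) = 1.0000000000; exp(-rT) = 0.9977534273
N(-d1) = 0.4115724596
Delta = -exp(-qT) * N(-d1) = -1.0000000000 * 0.4115724596 = -0.411572

Answer: Delta = -0.411572


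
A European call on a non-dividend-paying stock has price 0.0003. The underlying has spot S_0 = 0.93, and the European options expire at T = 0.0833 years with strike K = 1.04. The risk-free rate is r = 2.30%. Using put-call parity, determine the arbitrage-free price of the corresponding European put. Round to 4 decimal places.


Put-call parity: C - P = S_0 * exp(-qT) - K * exp(-rT).
S_0 * exp(-qT) = 0.9300 * 1.00000000 = 0.93000000
K * exp(-rT) = 1.0400 * 0.99808593 = 1.03800937
P = C - S*exp(-qT) + K*exp(-rT)
P = 0.0003 - 0.93000000 + 1.03800937 = 0.1083

Answer: Put price = 0.1083


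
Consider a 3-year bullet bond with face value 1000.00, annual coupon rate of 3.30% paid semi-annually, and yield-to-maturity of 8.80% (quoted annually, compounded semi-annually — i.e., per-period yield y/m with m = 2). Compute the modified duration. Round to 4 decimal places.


Coupon per period c = face * coupon_rate / m = 16.500000
Periods per year m = 2; per-period yield y/m = 0.044000
Number of cashflows N = 6
Cashflows (t years, CF_t, discount factor 1/(1+y/m)^(m*t), PV):
  t = 0.5000: CF_t = 16.500000, DF = 0.957854, PV = 15.804598
  t = 1.0000: CF_t = 16.500000, DF = 0.917485, PV = 15.138504
  t = 1.5000: CF_t = 16.500000, DF = 0.878817, PV = 14.500482
  t = 2.0000: CF_t = 16.500000, DF = 0.841779, PV = 13.889351
  t = 2.5000: CF_t = 16.500000, DF = 0.806302, PV = 13.303976
  t = 3.0000: CF_t = 1016.500000, DF = 0.772320, PV = 785.062786
Price P = sum_t PV_t = 857.699696
First compute Macaulay numerator sum_t t * PV_t:
  t * PV_t at t = 0.5000: 7.902299
  t * PV_t at t = 1.0000: 15.138504
  t * PV_t at t = 1.5000: 21.750723
  t * PV_t at t = 2.0000: 27.778702
  t * PV_t at t = 2.5000: 33.259940
  t * PV_t at t = 3.0000: 2355.188357
Macaulay duration D = 2461.018524 / 857.699696 = 2.869324
Modified duration = D / (1 + y/m) = 2.869324 / (1 + 0.044000) = 2.748395

Answer: Modified duration = 2.7484


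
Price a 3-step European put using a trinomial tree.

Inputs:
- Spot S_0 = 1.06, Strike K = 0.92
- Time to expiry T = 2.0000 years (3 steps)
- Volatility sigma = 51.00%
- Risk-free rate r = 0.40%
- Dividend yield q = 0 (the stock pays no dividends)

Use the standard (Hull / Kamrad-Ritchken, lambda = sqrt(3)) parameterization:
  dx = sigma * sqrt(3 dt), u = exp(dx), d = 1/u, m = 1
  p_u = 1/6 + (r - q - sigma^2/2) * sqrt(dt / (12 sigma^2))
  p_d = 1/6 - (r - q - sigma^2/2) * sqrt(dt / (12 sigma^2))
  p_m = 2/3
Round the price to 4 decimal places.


Answer: Price = V(0,0) = 0.2032

Derivation:
dt = T/N = 0.666667; dx = sigma*sqrt(3*dt) = 0.721249
u = exp(dx) = 2.057001; d = 1/u = 0.486145
p_u = 0.108411, p_m = 0.666667, p_d = 0.224922
Discount per step: exp(-r*dt) = 0.997337
Stock lattice S(k, j) with j the centered position index:
  k=0: S(0,+0) = 1.0600
  k=1: S(1,-1) = 0.5153; S(1,+0) = 1.0600; S(1,+1) = 2.1804
  k=2: S(2,-2) = 0.2505; S(2,-1) = 0.5153; S(2,+0) = 1.0600; S(2,+1) = 2.1804; S(2,+2) = 4.4851
  k=3: S(3,-3) = 0.1218; S(3,-2) = 0.2505; S(3,-1) = 0.5153; S(3,+0) = 1.0600; S(3,+1) = 2.1804; S(3,+2) = 4.4851; S(3,+3) = 9.2259
Terminal payoffs V(N, j) = max(K - S_T, 0):
  V(3,-3) = 0.798213; V(3,-2) = 0.669483; V(3,-1) = 0.404687; V(3,+0) = 0.000000; V(3,+1) = 0.000000; V(3,+2) = 0.000000; V(3,+3) = 0.000000
Backward induction: V(k, j) = exp(-r*dt) * [p_u * V(k+1, j+1) + p_m * V(k+1, j) + p_d * V(k+1, j-1)]
  V(2,-2) = exp(-r*dt) * [p_u*0.404687 + p_m*0.669483 + p_d*0.798213] = 0.667947
  V(2,-1) = exp(-r*dt) * [p_u*0.000000 + p_m*0.404687 + p_d*0.669483] = 0.419253
  V(2,+0) = exp(-r*dt) * [p_u*0.000000 + p_m*0.000000 + p_d*0.404687] = 0.090781
  V(2,+1) = exp(-r*dt) * [p_u*0.000000 + p_m*0.000000 + p_d*0.000000] = 0.000000
  V(2,+2) = exp(-r*dt) * [p_u*0.000000 + p_m*0.000000 + p_d*0.000000] = 0.000000
  V(1,-1) = exp(-r*dt) * [p_u*0.090781 + p_m*0.419253 + p_d*0.667947] = 0.438409
  V(1,+0) = exp(-r*dt) * [p_u*0.000000 + p_m*0.090781 + p_d*0.419253] = 0.154407
  V(1,+1) = exp(-r*dt) * [p_u*0.000000 + p_m*0.000000 + p_d*0.090781] = 0.020364
  V(0,+0) = exp(-r*dt) * [p_u*0.020364 + p_m*0.154407 + p_d*0.438409] = 0.203211


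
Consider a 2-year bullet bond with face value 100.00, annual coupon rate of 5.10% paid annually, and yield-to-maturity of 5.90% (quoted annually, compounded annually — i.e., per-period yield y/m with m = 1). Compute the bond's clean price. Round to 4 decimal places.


Answer: Price = 98.5312

Derivation:
Coupon per period c = face * coupon_rate / m = 5.100000
Periods per year m = 1; per-period yield y/m = 0.059000
Number of cashflows N = 2
Cashflows (t years, CF_t, discount factor 1/(1+y/m)^(m*t), PV):
  t = 1.0000: CF_t = 5.100000, DF = 0.944287, PV = 4.815864
  t = 2.0000: CF_t = 105.100000, DF = 0.891678, PV = 93.715364
Price P = sum_t PV_t = 98.531228


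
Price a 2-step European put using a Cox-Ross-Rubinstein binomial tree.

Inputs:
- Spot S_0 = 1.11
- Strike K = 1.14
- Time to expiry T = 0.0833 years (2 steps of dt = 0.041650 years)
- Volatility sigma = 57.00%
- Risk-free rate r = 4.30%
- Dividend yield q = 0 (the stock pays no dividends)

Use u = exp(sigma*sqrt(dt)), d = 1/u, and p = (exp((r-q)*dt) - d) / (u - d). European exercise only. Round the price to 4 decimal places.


Answer: Price = V(0,0) = 0.0854

Derivation:
dt = T/N = 0.041650
u = exp(sigma*sqrt(dt)) = 1.123364; d = 1/u = 0.890184
p = (exp((r-q)*dt) - d) / (u - d) = 0.478638
Discount per step: exp(-r*dt) = 0.998211
Stock lattice S(k, i) with i counting down-moves:
  k=0: S(0,0) = 1.1100
  k=1: S(1,0) = 1.2469; S(1,1) = 0.9881
  k=2: S(2,0) = 1.4008; S(2,1) = 1.1100; S(2,2) = 0.8796
Terminal payoffs V(N, i) = max(K - S_T, 0):
  V(2,0) = 0.000000; V(2,1) = 0.030000; V(2,2) = 0.260406
Backward induction: V(k, i) = exp(-r*dt) * [p * V(k+1, i) + (1-p) * V(k+1, i+1)].
  V(1,0) = exp(-r*dt) * [p*0.000000 + (1-p)*0.030000] = 0.015613
  V(1,1) = exp(-r*dt) * [p*0.030000 + (1-p)*0.260406] = 0.149856
  V(0,0) = exp(-r*dt) * [p*0.015613 + (1-p)*0.149856] = 0.085449


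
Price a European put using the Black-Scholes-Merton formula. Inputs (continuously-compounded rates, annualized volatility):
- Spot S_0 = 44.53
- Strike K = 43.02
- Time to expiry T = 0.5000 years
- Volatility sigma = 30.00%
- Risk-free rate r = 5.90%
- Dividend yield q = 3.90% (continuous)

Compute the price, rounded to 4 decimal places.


d1 = (ln(S/K) + (r - q + 0.5*sigma^2) * T) / (sigma * sqrt(T)) = 0.31583158
d2 = d1 - sigma * sqrt(T) = 0.10369955
exp(-rT) = 0.97093088; exp(-qT) = 0.98068890
P = K * exp(-rT) * N(-d2) - S_0 * exp(-qT) * N(-d1)
N(-d1) = 0.37606517; N(-d2) = 0.45870389
P = 43.0200 * 0.97093088 * 0.45870389 - 44.5300 * 0.98068890 * 0.37606517 = 2.7370

Answer: Price = 2.7370


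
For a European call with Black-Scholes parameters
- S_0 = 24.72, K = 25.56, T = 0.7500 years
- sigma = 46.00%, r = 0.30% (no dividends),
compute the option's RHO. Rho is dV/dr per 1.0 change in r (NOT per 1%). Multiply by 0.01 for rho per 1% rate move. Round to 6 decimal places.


Answer: Rho = 7.473442

Derivation:
d1 = 0.1209523789; d2 = -0.2774193068
phi(d1) = 0.3960347686; exp(-qT) = 1.0000000000; exp(-rT) = 0.9977525294
N(d2) = 0.3907290792
Rho = K*T*exp(-rT)*N(d2) = 25.5600 * 0.7500 * 0.9977525294 * 0.3907290792 = 7.473442


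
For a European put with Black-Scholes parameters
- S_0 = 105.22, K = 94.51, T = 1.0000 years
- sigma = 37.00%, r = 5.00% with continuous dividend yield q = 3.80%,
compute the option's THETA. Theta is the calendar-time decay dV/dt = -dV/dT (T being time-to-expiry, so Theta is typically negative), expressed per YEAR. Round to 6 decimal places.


Answer: Theta = -5.748385

Derivation:
d1 = 0.5075614792; d2 = 0.1375614792
phi(d1) = 0.3507267458; exp(-qT) = 0.9627129409; exp(-rT) = 0.9512294245
Theta = -S*exp(-qT)*phi(d1)*sigma/(2*sqrt(T)) + r*K*exp(-rT)*N(-d2) - q*S*exp(-qT)*N(-d1)
N(-d1) = 0.3058804555; N(-d2) = 0.4452935006; sqrt(T) = 1.0000000000
Term 1 = -105.2200 * 0.9627129409 * 0.3507267458 * 0.3700 / (2 * 1.0000000000) = -6.5725775828
Term 2 = 0.0500 * 94.5100 * 0.9512294245 * 0.4452935006 = 2.0016097126
Term 3 = -0.0380 * 105.2200 * 0.9627129409 * 0.3058804555 = -1.1774173524
Theta = -6.5725775828 + (2.0016097126) + (-1.1774173524) = -5.748385


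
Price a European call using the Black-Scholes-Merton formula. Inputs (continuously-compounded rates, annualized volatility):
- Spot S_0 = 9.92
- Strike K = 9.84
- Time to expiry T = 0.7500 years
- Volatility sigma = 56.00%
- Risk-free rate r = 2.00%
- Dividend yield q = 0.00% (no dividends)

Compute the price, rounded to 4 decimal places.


d1 = (ln(S/K) + (r - q + 0.5*sigma^2) * T) / (sigma * sqrt(T)) = 0.29011276
d2 = d1 - sigma * sqrt(T) = -0.19486147
exp(-rT) = 0.98511194; exp(-qT) = 1.00000000
C = S_0 * exp(-qT) * N(d1) - K * exp(-rT) * N(d2)
N(d1) = 0.61413501; N(d2) = 0.42275070
C = 9.9200 * 1.00000000 * 0.61413501 - 9.8400 * 0.98511194 * 0.42275070 = 1.9943

Answer: Price = 1.9943


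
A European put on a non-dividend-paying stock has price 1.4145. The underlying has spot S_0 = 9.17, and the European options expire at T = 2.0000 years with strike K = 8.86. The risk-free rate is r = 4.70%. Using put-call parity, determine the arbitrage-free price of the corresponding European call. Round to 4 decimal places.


Put-call parity: C - P = S_0 * exp(-qT) - K * exp(-rT).
S_0 * exp(-qT) = 9.1700 * 1.00000000 = 9.17000000
K * exp(-rT) = 8.8600 * 0.91028276 = 8.06510527
C = P + S*exp(-qT) - K*exp(-rT)
C = 1.4145 + 9.17000000 - 8.06510527 = 2.5194

Answer: Call price = 2.5194


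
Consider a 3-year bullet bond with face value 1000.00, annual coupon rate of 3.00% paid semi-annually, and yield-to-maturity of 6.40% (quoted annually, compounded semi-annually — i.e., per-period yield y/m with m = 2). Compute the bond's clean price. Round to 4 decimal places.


Answer: Price = 908.5151

Derivation:
Coupon per period c = face * coupon_rate / m = 15.000000
Periods per year m = 2; per-period yield y/m = 0.032000
Number of cashflows N = 6
Cashflows (t years, CF_t, discount factor 1/(1+y/m)^(m*t), PV):
  t = 0.5000: CF_t = 15.000000, DF = 0.968992, PV = 14.534884
  t = 1.0000: CF_t = 15.000000, DF = 0.938946, PV = 14.084190
  t = 1.5000: CF_t = 15.000000, DF = 0.909831, PV = 13.647471
  t = 2.0000: CF_t = 15.000000, DF = 0.881620, PV = 13.224293
  t = 2.5000: CF_t = 15.000000, DF = 0.854283, PV = 12.814238
  t = 3.0000: CF_t = 1015.000000, DF = 0.827793, PV = 840.210024
Price P = sum_t PV_t = 908.515099


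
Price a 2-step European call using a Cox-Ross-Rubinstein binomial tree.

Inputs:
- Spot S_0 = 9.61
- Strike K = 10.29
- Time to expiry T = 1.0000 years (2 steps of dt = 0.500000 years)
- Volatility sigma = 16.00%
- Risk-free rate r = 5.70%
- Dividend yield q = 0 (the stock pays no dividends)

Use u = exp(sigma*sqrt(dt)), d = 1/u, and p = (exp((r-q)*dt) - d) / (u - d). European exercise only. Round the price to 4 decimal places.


dt = T/N = 0.500000
u = exp(sigma*sqrt(dt)) = 1.119785; d = 1/u = 0.893028
p = (exp((r-q)*dt) - d) / (u - d) = 0.599239
Discount per step: exp(-r*dt) = 0.971902
Stock lattice S(k, i) with i counting down-moves:
  k=0: S(0,0) = 9.6100
  k=1: S(1,0) = 10.7611; S(1,1) = 8.5820
  k=2: S(2,0) = 12.0502; S(2,1) = 9.6100; S(2,2) = 7.6640
Terminal payoffs V(N, i) = max(S_T - K, 0):
  V(2,0) = 1.760165; V(2,1) = 0.000000; V(2,2) = 0.000000
Backward induction: V(k, i) = exp(-r*dt) * [p * V(k+1, i) + (1-p) * V(k+1, i+1)].
  V(1,0) = exp(-r*dt) * [p*1.760165 + (1-p)*0.000000] = 1.025124
  V(1,1) = exp(-r*dt) * [p*0.000000 + (1-p)*0.000000] = 0.000000
  V(0,0) = exp(-r*dt) * [p*1.025124 + (1-p)*0.000000] = 0.597034

Answer: Price = V(0,0) = 0.5970


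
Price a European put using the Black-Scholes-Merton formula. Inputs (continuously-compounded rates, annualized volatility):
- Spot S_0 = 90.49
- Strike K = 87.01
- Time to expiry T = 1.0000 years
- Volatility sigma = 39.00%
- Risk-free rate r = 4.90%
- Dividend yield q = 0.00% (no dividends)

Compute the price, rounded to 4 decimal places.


d1 = (ln(S/K) + (r - q + 0.5*sigma^2) * T) / (sigma * sqrt(T)) = 0.42119562
d2 = d1 - sigma * sqrt(T) = 0.03119562
exp(-rT) = 0.95218113; exp(-qT) = 1.00000000
P = K * exp(-rT) * N(-d2) - S_0 * exp(-qT) * N(-d1)
N(-d1) = 0.33680612; N(-d2) = 0.48755677
P = 87.0100 * 0.95218113 * 0.48755677 - 90.4900 * 1.00000000 * 0.33680612 = 9.9161

Answer: Price = 9.9161


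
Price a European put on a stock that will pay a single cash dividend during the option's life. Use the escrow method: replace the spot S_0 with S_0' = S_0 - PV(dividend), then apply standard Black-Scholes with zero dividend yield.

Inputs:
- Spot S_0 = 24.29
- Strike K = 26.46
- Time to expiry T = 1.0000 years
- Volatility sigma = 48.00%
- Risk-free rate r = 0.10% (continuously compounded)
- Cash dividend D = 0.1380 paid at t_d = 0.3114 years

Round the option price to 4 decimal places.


PV(D) = D * exp(-r * t_d) = 0.1380 * 0.99968865 = 0.13795703
S_0' = S_0 - PV(D) = 24.2900 - 0.13795703 = 24.15204297
d1 = (ln(S_0'/K) + (r + sigma^2/2)*T) / (sigma*sqrt(T)) = 0.05194753
d2 = d1 - sigma*sqrt(T) = -0.42805247
exp(-rT) = 0.99900050
N(-d1) = 0.47928525; N(-d2) = 0.66569354
P = K * exp(-rT) * N(-d2) - S_0' * N(-d1) = 26.4600 * 0.99900050 * 0.66569354 - 24.15204297 * 0.47928525 = 6.0209

Answer: Price = 6.0209


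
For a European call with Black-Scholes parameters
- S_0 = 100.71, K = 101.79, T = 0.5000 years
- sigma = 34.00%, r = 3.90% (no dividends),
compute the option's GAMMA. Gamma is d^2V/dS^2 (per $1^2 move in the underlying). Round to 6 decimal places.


Answer: Gamma = 0.016275

Derivation:
d1 = 0.1569495551; d2 = -0.0834667505
phi(d1) = 0.3940588109; exp(-qT) = 1.0000000000; exp(-rT) = 0.9806888952
Gamma = exp(-qT) * phi(d1) / (S * sigma * sqrt(T)) = 1.0000000000 * 0.3940588109 / (100.7100 * 0.3400 * 0.7071067812) = 0.016275


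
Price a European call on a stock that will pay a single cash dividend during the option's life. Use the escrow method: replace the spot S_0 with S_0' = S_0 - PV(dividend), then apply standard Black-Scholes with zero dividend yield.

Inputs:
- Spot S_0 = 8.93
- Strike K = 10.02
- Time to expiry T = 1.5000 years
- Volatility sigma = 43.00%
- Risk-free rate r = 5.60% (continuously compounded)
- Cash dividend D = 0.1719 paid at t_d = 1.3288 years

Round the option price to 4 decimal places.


Answer: Price = 1.6543

Derivation:
PV(D) = D * exp(-r * t_d) = 0.1719 * 0.92828842 = 0.15957278
S_0' = S_0 - PV(D) = 8.9300 - 0.15957278 = 8.77042722
d1 = (ln(S_0'/K) + (r + sigma^2/2)*T) / (sigma*sqrt(T)) = 0.16990235
d2 = d1 - sigma*sqrt(T) = -0.35673795
exp(-rT) = 0.91943126
N(d1) = 0.56745653; N(d2) = 0.36064400
C = S_0' * N(d1) - K * exp(-rT) * N(d2) = 8.77042722 * 0.56745653 - 10.0200 * 0.91943126 * 0.36064400 = 1.6543


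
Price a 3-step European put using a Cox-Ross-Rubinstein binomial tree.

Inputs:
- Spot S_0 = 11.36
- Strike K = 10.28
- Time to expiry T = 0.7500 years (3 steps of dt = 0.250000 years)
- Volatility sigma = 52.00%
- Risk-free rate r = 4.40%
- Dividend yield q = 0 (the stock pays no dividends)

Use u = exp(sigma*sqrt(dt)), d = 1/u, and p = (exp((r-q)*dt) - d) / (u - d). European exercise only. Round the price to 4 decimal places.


Answer: Price = V(0,0) = 1.3837

Derivation:
dt = T/N = 0.250000
u = exp(sigma*sqrt(dt)) = 1.296930; d = 1/u = 0.771052
p = (exp((r-q)*dt) - d) / (u - d) = 0.456397
Discount per step: exp(-r*dt) = 0.989060
Stock lattice S(k, i) with i counting down-moves:
  k=0: S(0,0) = 11.3600
  k=1: S(1,0) = 14.7331; S(1,1) = 8.7591
  k=2: S(2,0) = 19.1078; S(2,1) = 11.3600; S(2,2) = 6.7538
  k=3: S(3,0) = 24.7815; S(3,1) = 14.7331; S(3,2) = 8.7591; S(3,3) = 5.2075
Terminal payoffs V(N, i) = max(K - S_T, 0):
  V(3,0) = 0.000000; V(3,1) = 0.000000; V(3,2) = 1.520854; V(3,3) = 5.072508
Backward induction: V(k, i) = exp(-r*dt) * [p * V(k+1, i) + (1-p) * V(k+1, i+1)].
  V(2,0) = exp(-r*dt) * [p*0.000000 + (1-p)*0.000000] = 0.000000
  V(2,1) = exp(-r*dt) * [p*0.000000 + (1-p)*1.520854] = 0.817697
  V(2,2) = exp(-r*dt) * [p*1.520854 + (1-p)*5.072508] = 3.413786
  V(1,0) = exp(-r*dt) * [p*0.000000 + (1-p)*0.817697] = 0.439640
  V(1,1) = exp(-r*dt) * [p*0.817697 + (1-p)*3.413786] = 2.204556
  V(0,0) = exp(-r*dt) * [p*0.439640 + (1-p)*2.204556] = 1.383749
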